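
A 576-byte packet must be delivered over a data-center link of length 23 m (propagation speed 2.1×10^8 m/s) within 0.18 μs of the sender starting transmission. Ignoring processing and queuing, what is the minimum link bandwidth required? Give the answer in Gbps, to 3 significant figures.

L = 4608 bits.
Propagation delay = 23 / 210000000 = 0.109524 μs.
Transmission budget = 0.18 − 0.109524 = 0.0704762 μs.
R ≥ L / t_tx = 4608 bits / 7.04762e-08 s = 65.4 Gbps.

65.4 Gbps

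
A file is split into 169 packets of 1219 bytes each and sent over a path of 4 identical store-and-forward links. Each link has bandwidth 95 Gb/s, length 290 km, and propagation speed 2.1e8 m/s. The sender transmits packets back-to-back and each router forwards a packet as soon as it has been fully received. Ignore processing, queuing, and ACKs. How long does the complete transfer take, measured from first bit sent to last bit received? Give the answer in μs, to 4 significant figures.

Per-hop transmission t_tx = L/R = 9752/95000000000 = 0.102653 μs.
Per-hop propagation t_prop = 290000/210000000 = 1380.95 μs.
Pipeline fill: first packet needs 4·t_tx to clear all hops; remaining 168 packets each add one t_tx.
Total = (4+169-1)·t_tx + 4·t_prop = 172·0.102653 + 4·1380.95 = 5541 μs.

5541 μs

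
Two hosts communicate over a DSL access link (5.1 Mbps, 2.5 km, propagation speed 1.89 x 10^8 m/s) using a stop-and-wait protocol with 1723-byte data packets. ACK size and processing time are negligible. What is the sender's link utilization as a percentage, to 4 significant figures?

99.03 %

t_tx = L/R = 13784/5100000 = 0.00270275 s.
t_prop = 2500/189000000 = 1.32275e-05 s; RTT = 2.6455e-05 s.
Cycle = t_tx + RTT = 0.0027292 s.
Utilization = t_tx / cycle = 0.00270275/0.0027292 = 99.03 %.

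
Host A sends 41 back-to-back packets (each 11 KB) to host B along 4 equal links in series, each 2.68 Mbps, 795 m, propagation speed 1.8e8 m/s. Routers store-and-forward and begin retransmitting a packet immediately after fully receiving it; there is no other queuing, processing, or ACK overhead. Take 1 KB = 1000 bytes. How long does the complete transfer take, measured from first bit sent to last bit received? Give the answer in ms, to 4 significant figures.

Per-hop transmission t_tx = L/R = 88000/2680000 = 32.8358 ms.
Per-hop propagation t_prop = 795/180000000 = 0.00441667 ms.
Pipeline fill: first packet needs 4·t_tx to clear all hops; remaining 40 packets each add one t_tx.
Total = (4+41-1)·t_tx + 4·t_prop = 44·32.8358 + 4·0.00441667 = 1445 ms.

1445 ms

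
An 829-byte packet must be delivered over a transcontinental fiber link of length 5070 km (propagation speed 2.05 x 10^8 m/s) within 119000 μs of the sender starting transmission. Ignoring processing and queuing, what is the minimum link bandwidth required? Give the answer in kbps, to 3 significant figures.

70.4 kbps

L = 6632 bits.
Propagation delay = 5070000 / 2.05e+08 = 24731.7 μs.
Transmission budget = 119000 − 24731.7 = 94268.3 μs.
R ≥ L / t_tx = 6632 bits / 0.0942683 s = 70.4 kbps.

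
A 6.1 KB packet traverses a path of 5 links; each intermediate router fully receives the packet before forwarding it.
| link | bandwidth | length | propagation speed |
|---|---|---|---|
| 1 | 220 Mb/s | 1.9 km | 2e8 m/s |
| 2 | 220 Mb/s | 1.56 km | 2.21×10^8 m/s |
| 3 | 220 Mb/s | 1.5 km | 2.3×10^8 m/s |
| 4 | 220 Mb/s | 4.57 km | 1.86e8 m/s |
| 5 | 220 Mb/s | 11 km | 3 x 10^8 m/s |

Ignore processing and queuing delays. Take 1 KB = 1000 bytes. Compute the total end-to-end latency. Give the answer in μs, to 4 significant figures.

L = 48800 bits.
Transmission delay per hop = L/R = 48800/220000000 = 221.818 μs; 5 hops → 1109.09 μs.
Propagation delays (d/s per hop): 9.5, 7.05882, 6.52174, 24.5699, 36.6667 μs; sum = 84.3171 μs.
End-to-end = 1193 μs.

1193 μs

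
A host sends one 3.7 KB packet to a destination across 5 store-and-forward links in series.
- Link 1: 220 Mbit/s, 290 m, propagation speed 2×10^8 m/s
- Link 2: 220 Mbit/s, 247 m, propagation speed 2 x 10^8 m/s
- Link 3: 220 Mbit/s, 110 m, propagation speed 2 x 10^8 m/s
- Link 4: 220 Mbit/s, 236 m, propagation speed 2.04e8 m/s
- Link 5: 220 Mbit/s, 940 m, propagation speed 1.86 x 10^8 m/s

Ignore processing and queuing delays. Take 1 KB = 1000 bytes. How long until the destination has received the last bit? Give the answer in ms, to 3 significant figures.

L = 29600 bits.
Transmission delay per hop = L/R = 29600/220000000 = 0.134545 ms; 5 hops → 0.672727 ms.
Propagation delays (d/s per hop): 0.00145, 0.001235, 0.00055, 0.00115686, 0.00505376 ms; sum = 0.00944563 ms.
End-to-end = 0.682 ms.

0.682 ms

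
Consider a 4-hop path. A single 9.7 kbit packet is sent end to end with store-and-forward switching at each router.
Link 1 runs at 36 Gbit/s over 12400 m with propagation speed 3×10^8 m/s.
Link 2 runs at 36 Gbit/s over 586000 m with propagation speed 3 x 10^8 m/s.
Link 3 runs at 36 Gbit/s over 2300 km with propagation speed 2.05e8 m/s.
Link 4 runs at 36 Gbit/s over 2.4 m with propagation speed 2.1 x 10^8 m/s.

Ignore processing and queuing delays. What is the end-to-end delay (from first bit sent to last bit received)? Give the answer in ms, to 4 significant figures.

L = 9700 bits.
Transmission delay per hop = L/R = 9700/36000000000 = 0.000269444 ms; 4 hops → 0.00107778 ms.
Propagation delays (d/s per hop): 0.0413333, 1.95333, 11.2195, 1.14286e-05 ms; sum = 13.2142 ms.
End-to-end = 13.22 ms.

13.22 ms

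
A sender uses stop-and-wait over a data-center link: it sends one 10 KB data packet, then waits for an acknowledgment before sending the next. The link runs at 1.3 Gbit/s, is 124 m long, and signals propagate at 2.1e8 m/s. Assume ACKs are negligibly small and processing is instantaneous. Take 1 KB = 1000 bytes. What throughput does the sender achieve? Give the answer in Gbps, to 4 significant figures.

t_tx = L/R = 80000/1300000000 = 6.15385e-05 s.
t_prop = 124/210000000 = 5.90476e-07 s; RTT = 1.18095e-06 s.
Cycle = t_tx + RTT = 6.27194e-05 s.
Throughput = L / cycle = 80000 / 6.27194e-05 = 1.276 Gbps.

1.276 Gbps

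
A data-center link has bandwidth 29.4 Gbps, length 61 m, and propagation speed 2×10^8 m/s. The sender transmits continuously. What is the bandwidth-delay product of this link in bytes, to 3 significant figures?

Propagation delay = 61 / 200000000 = 3.05e-07 s.
BDP = R × t_prop = 29400000000 × 3.05e-07 = 8967 bits.
In bytes: 8967/8 = 1120 bytes.

1120 bytes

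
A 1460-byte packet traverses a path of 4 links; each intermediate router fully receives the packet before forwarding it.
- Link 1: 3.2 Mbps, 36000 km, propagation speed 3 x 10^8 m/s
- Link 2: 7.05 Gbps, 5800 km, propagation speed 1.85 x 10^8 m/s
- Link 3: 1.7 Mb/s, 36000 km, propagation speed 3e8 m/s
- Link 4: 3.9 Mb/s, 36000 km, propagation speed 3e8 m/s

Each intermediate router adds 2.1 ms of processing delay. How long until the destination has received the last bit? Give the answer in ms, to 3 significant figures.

411 ms

L = 1460 × 8 = 11680 bits.
Transmission delays (L/R per hop): 3.65, 0.00165674, 6.87059, 2.99487 ms; sum = 13.5171 ms.
Propagation delays (d/s per hop): 120, 31.3514, 120, 120 ms; sum = 391.351 ms.
Processing at 3 router(s): 3 × 2.1 ms = 6.3 ms.
End-to-end = 411 ms.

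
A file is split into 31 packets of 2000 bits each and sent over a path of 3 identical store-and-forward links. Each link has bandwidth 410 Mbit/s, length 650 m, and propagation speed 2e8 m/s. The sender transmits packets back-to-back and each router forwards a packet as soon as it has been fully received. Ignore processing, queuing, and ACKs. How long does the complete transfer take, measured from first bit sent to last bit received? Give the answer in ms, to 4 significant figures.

Per-hop transmission t_tx = L/R = 2000/410000000 = 0.00487805 ms.
Per-hop propagation t_prop = 650/200000000 = 0.00325 ms.
Pipeline fill: first packet needs 3·t_tx to clear all hops; remaining 30 packets each add one t_tx.
Total = (3+31-1)·t_tx + 3·t_prop = 33·0.00487805 + 3·0.00325 = 0.1707 ms.

0.1707 ms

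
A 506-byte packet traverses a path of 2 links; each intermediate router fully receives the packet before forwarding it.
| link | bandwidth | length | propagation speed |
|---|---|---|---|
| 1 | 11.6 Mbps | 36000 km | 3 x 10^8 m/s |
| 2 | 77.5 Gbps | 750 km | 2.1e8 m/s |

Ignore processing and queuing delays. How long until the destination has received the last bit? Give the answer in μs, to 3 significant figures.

L = 506 × 8 = 4048 bits.
Transmission delays (L/R per hop): 348.966, 0.0522323 μs; sum = 349.018 μs.
Propagation delays (d/s per hop): 120000, 3571.43 μs; sum = 123571 μs.
End-to-end = 124000 μs.

124000 μs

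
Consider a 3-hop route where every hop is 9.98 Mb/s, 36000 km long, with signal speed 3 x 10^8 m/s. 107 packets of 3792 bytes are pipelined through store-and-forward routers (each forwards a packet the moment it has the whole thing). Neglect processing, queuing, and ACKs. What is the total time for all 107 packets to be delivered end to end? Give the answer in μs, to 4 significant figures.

691300 μs

Per-hop transmission t_tx = L/R = 30336/9980000 = 3039.68 μs.
Per-hop propagation t_prop = 36000000/300000000 = 120000 μs.
Pipeline fill: first packet needs 3·t_tx to clear all hops; remaining 106 packets each add one t_tx.
Total = (3+107-1)·t_tx + 3·t_prop = 109·3039.68 + 3·120000 = 691300 μs.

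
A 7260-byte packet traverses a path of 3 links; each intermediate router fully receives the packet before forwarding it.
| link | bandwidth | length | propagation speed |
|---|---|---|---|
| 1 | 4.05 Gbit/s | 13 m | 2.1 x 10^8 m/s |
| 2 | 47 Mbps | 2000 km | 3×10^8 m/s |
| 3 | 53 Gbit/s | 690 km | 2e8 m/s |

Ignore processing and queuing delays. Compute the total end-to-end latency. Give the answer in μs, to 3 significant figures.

11400 μs

L = 7260 × 8 = 58080 bits.
Transmission delays (L/R per hop): 14.3407, 1235.74, 1.09585 μs; sum = 1251.18 μs.
Propagation delays (d/s per hop): 0.0619048, 6666.67, 3450 μs; sum = 10116.7 μs.
End-to-end = 11400 μs.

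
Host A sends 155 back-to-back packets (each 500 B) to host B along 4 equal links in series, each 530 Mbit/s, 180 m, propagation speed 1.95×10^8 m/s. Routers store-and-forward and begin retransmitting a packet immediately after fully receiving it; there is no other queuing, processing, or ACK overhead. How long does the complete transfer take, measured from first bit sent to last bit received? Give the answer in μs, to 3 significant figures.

1200 μs

Per-hop transmission t_tx = L/R = 4000/530000000 = 7.54717 μs.
Per-hop propagation t_prop = 180/195000000 = 0.923077 μs.
Pipeline fill: first packet needs 4·t_tx to clear all hops; remaining 154 packets each add one t_tx.
Total = (4+155-1)·t_tx + 4·t_prop = 158·7.54717 + 4·0.923077 = 1200 μs.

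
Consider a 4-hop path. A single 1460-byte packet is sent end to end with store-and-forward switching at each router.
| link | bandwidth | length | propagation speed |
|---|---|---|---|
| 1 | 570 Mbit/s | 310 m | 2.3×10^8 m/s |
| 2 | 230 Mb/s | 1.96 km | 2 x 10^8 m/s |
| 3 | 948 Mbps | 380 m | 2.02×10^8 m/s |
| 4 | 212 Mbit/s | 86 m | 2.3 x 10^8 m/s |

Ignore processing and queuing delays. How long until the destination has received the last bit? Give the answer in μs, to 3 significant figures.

L = 1460 × 8 = 11680 bits.
Transmission delays (L/R per hop): 20.4912, 50.7826, 12.3207, 55.0943 μs; sum = 138.689 μs.
Propagation delays (d/s per hop): 1.34783, 9.8, 1.88119, 0.373913 μs; sum = 13.4029 μs.
End-to-end = 152 μs.

152 μs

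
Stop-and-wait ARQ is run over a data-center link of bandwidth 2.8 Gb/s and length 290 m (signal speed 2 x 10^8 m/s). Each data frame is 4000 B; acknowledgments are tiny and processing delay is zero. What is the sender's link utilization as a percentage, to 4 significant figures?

79.76 %

t_tx = L/R = 32000/2800000000 = 1.14286e-05 s.
t_prop = 290/200000000 = 1.45e-06 s; RTT = 2.9e-06 s.
Cycle = t_tx + RTT = 1.43286e-05 s.
Utilization = t_tx / cycle = 1.14286e-05/1.43286e-05 = 79.76 %.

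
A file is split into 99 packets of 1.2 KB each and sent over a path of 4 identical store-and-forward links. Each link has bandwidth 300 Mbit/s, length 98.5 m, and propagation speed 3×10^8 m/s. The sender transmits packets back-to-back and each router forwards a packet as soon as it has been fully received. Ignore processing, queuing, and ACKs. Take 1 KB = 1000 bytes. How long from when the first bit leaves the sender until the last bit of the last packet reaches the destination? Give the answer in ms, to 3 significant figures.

3.27 ms

Per-hop transmission t_tx = L/R = 9600/300000000 = 0.032 ms.
Per-hop propagation t_prop = 98.5/300000000 = 0.000328333 ms.
Pipeline fill: first packet needs 4·t_tx to clear all hops; remaining 98 packets each add one t_tx.
Total = (4+99-1)·t_tx + 4·t_prop = 102·0.032 + 4·0.000328333 = 3.27 ms.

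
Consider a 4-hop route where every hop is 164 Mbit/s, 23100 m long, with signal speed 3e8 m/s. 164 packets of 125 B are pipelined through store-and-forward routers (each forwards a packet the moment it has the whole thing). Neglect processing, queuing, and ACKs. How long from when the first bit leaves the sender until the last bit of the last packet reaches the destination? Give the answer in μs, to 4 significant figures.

Per-hop transmission t_tx = L/R = 1000/164000000 = 6.09756 μs.
Per-hop propagation t_prop = 23100/300000000 = 77 μs.
Pipeline fill: first packet needs 4·t_tx to clear all hops; remaining 163 packets each add one t_tx.
Total = (4+164-1)·t_tx + 4·t_prop = 167·6.09756 + 4·77 = 1326 μs.

1326 μs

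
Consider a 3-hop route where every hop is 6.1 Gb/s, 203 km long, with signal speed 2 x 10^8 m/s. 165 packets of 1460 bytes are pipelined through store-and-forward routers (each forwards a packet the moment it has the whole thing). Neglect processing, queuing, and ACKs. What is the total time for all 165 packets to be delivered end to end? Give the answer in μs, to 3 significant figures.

Per-hop transmission t_tx = L/R = 11680/6100000000 = 1.91475 μs.
Per-hop propagation t_prop = 203000/200000000 = 1015 μs.
Pipeline fill: first packet needs 3·t_tx to clear all hops; remaining 164 packets each add one t_tx.
Total = (3+165-1)·t_tx + 3·t_prop = 167·1.91475 + 3·1015 = 3360 μs.

3360 μs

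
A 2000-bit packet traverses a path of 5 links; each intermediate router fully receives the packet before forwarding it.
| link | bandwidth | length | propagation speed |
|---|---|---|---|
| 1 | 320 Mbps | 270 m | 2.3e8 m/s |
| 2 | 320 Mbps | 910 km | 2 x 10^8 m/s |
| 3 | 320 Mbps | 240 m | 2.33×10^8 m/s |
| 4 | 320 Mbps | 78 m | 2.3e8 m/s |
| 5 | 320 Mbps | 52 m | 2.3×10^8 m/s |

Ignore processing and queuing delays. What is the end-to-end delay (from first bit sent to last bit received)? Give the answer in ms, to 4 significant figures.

4.584 ms

Transmission delay per hop = L/R = 2000/320000000 = 0.00625 ms; 5 hops → 0.03125 ms.
Propagation delays (d/s per hop): 0.00117391, 4.55, 0.00103004, 0.00033913, 0.000226087 ms; sum = 4.55277 ms.
End-to-end = 4.584 ms.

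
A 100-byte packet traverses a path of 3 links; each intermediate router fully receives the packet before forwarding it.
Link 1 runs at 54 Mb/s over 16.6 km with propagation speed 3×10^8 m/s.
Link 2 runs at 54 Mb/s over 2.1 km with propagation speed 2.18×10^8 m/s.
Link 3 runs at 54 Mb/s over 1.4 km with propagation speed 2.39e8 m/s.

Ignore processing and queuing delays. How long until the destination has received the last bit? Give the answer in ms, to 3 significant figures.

L = 100 × 8 = 800 bits.
Transmission delay per hop = L/R = 800/54000000 = 0.0148148 ms; 3 hops → 0.0444444 ms.
Propagation delays (d/s per hop): 0.0553333, 0.00963303, 0.00585774 ms; sum = 0.0708241 ms.
End-to-end = 0.115 ms.

0.115 ms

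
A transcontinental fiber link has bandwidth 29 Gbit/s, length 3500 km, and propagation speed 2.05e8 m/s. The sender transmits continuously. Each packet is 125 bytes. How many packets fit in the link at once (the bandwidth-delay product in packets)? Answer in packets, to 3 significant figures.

495000 packets

Propagation delay = 3500000 / 2.05e+08 = 0.0170732 s.
BDP = R × t_prop = 29000000000 × 0.0170732 = 495122000 bits.
In packets of 1000 bits: 495000 packets.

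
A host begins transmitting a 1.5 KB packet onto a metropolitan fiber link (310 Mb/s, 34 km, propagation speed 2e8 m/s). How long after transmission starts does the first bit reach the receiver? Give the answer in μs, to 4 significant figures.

First bit experiences only propagation delay: d/s = 34000/200000000 = 170.0 μs.

170.0 μs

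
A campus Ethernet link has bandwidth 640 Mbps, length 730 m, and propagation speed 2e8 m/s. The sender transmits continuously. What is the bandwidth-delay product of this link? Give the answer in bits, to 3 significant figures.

Propagation delay = 730 / 200000000 = 3.65e-06 s.
BDP = R × t_prop = 640000000 × 3.65e-06 = 2336 bits.

2340 bits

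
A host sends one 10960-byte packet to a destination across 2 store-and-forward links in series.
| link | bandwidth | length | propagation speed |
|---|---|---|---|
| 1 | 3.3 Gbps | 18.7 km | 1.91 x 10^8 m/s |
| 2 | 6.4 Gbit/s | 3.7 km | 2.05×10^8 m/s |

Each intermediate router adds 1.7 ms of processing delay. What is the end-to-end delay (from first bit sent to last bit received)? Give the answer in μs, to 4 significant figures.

L = 10960 × 8 = 87680 bits.
Transmission delays (L/R per hop): 26.5697, 13.7 μs; sum = 40.2697 μs.
Propagation delays (d/s per hop): 97.9058, 18.0488 μs; sum = 115.955 μs.
Processing at 1 router(s): 1 × 1.7 ms = 1700 μs.
End-to-end = 1856 μs.

1856 μs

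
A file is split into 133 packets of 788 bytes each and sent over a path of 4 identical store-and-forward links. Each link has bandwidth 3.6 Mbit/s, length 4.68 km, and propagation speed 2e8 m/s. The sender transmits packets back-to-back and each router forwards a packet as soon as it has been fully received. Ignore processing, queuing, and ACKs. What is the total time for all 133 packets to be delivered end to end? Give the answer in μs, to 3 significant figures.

238000 μs

Per-hop transmission t_tx = L/R = 6304/3600000 = 1751.11 μs.
Per-hop propagation t_prop = 4680/200000000 = 23.4 μs.
Pipeline fill: first packet needs 4·t_tx to clear all hops; remaining 132 packets each add one t_tx.
Total = (4+133-1)·t_tx + 4·t_prop = 136·1751.11 + 4·23.4 = 238000 μs.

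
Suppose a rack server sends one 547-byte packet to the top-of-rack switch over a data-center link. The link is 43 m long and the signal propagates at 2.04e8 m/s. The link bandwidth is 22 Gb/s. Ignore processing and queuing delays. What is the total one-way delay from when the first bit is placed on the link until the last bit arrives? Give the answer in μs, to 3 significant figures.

0.410 μs

L = 547 × 8 = 4376 bits.
Transmission delay = L/R = 4376 / 22000000000 = 0.198909 μs.
Propagation delay = d/s = 43 m / 204000000 m/s = 0.210784 μs.
Total = 0.410 μs.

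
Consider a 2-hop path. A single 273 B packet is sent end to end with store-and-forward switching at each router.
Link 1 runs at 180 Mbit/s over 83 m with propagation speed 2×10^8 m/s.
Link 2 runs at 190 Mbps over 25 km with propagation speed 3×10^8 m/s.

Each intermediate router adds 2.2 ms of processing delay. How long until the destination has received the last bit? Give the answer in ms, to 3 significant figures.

2.31 ms

L = 273 × 8 = 2184 bits.
Transmission delays (L/R per hop): 0.0121333, 0.0114947 ms; sum = 0.0236281 ms.
Propagation delays (d/s per hop): 0.000415, 0.0833333 ms; sum = 0.0837483 ms.
Processing at 1 router(s): 1 × 2.2 ms = 2.2 ms.
End-to-end = 2.31 ms.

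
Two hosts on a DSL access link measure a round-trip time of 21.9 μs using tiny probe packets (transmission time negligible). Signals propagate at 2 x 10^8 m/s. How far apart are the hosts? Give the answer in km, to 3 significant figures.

One-way propagation = RTT/2 = 10.95 μs.
d = s × t = 200000000 × 1.095e-05 = 2.19 km.

2.19 km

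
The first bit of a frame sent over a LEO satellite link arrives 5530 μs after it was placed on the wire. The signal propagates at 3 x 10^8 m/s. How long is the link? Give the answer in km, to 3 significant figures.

d = s × t_prop = 300000000 × 0.00553 = 1660 km.

1660 km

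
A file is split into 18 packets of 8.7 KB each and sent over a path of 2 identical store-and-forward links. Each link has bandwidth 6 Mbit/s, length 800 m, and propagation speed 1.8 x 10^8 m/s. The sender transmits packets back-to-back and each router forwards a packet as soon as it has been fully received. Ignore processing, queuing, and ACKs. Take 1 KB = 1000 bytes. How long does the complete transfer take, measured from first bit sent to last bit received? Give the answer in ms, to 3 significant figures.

220 ms

Per-hop transmission t_tx = L/R = 69600/6000000 = 11.6 ms.
Per-hop propagation t_prop = 800/180000000 = 0.00444444 ms.
Pipeline fill: first packet needs 2·t_tx to clear all hops; remaining 17 packets each add one t_tx.
Total = (2+18-1)·t_tx + 2·t_prop = 19·11.6 + 2·0.00444444 = 220 ms.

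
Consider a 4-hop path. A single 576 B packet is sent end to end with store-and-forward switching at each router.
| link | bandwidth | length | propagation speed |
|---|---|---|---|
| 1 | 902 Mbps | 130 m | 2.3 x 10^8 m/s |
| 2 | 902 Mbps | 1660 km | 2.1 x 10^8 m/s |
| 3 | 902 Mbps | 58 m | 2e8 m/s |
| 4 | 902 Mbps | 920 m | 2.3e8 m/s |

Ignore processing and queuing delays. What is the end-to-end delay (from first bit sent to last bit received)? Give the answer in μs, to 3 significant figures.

L = 576 × 8 = 4608 bits.
Transmission delay per hop = L/R = 4608/902000000 = 5.10865 μs; 4 hops → 20.4346 μs.
Propagation delays (d/s per hop): 0.565217, 7904.76, 0.29, 4 μs; sum = 7909.62 μs.
End-to-end = 7930 μs.

7930 μs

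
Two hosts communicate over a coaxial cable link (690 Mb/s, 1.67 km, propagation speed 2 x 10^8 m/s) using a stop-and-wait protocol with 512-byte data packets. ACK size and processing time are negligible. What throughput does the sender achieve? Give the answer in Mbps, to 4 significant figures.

180.9 Mbps

t_tx = L/R = 4096/690000000 = 5.93623e-06 s.
t_prop = 1670/200000000 = 8.35e-06 s; RTT = 1.67e-05 s.
Cycle = t_tx + RTT = 2.26362e-05 s.
Throughput = L / cycle = 4096 / 2.26362e-05 = 180.9 Mbps.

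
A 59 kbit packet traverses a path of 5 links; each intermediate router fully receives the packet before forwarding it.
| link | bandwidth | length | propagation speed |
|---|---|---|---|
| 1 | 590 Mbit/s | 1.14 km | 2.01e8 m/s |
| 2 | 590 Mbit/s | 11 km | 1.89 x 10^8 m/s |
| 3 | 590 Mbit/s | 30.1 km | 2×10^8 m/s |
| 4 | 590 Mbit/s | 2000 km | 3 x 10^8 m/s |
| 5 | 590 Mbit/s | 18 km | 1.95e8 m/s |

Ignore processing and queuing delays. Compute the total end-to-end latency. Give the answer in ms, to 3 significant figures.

L = 59000 bits.
Transmission delay per hop = L/R = 59000/590000000 = 0.1 ms; 5 hops → 0.5 ms.
Propagation delays (d/s per hop): 0.00567164, 0.0582011, 0.1505, 6.66667, 0.0923077 ms; sum = 6.97335 ms.
End-to-end = 7.47 ms.

7.47 ms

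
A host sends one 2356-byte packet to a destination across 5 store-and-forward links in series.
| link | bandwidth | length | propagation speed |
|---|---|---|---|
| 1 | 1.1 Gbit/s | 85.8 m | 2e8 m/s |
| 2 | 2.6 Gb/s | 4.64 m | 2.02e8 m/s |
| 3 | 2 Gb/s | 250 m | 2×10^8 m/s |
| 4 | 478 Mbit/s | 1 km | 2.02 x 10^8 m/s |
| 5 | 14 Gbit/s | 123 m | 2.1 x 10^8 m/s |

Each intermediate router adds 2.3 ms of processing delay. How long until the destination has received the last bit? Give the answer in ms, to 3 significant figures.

9.28 ms

L = 2356 × 8 = 18848 bits.
Transmission delays (L/R per hop): 0.0171345, 0.00724923, 0.009424, 0.039431, 0.00134629 ms; sum = 0.074585 ms.
Propagation delays (d/s per hop): 0.000429, 2.29703e-05, 0.00125, 0.0049505, 0.000585714 ms; sum = 0.00723818 ms.
Processing at 4 router(s): 4 × 2.3 ms = 9.2 ms.
End-to-end = 9.28 ms.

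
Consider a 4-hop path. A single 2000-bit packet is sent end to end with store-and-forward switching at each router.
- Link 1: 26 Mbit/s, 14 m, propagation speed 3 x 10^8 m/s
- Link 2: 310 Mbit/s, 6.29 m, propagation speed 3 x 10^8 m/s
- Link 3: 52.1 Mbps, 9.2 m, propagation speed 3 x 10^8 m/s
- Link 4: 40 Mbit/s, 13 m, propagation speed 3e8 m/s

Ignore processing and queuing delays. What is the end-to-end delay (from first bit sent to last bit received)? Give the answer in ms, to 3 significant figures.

0.172 ms

Transmission delays (L/R per hop): 0.0769231, 0.00645161, 0.0383877, 0.05 ms; sum = 0.171762 ms.
Propagation delays (d/s per hop): 4.66667e-05, 2.09667e-05, 3.06667e-05, 4.33333e-05 ms; sum = 0.000141633 ms.
End-to-end = 0.172 ms.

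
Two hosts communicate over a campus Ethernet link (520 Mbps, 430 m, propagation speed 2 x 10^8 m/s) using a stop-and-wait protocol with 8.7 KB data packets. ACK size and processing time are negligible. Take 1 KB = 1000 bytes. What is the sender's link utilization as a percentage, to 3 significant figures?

t_tx = L/R = 69600/520000000 = 0.000133846 s.
t_prop = 430/200000000 = 2.15e-06 s; RTT = 4.3e-06 s.
Cycle = t_tx + RTT = 0.000138146 s.
Utilization = t_tx / cycle = 0.000133846/0.000138146 = 96.9 %.

96.9 %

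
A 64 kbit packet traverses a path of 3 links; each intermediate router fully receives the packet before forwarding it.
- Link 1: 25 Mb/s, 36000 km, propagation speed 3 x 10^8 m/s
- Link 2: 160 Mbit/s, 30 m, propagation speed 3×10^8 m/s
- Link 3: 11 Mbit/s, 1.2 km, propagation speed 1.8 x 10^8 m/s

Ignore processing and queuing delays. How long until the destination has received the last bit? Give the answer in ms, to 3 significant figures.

129 ms

L = 64000 bits.
Transmission delays (L/R per hop): 2.56, 0.4, 5.81818 ms; sum = 8.77818 ms.
Propagation delays (d/s per hop): 120, 0.0001, 0.00666667 ms; sum = 120.007 ms.
End-to-end = 129 ms.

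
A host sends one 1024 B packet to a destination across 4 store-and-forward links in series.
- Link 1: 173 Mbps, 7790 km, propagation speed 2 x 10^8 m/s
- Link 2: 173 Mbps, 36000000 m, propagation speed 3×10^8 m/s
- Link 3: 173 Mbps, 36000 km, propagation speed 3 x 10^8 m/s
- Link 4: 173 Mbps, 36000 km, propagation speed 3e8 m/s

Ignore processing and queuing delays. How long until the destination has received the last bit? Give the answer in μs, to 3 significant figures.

399000 μs

L = 1024 × 8 = 8192 bits.
Transmission delay per hop = L/R = 8192/173000000 = 47.3526 μs; 4 hops → 189.41 μs.
Propagation delays (d/s per hop): 38950, 120000, 120000, 120000 μs; sum = 398950 μs.
End-to-end = 399000 μs.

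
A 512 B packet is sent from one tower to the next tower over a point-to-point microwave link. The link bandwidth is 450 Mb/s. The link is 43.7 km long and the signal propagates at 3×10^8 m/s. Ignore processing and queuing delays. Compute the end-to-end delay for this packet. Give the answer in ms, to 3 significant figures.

L = 512 × 8 = 4096 bits.
Transmission delay = L/R = 4096 / 450000000 = 0.00910222 ms.
Propagation delay = d/s = 43700 m / 300000000 m/s = 0.145667 ms.
Total = 0.155 ms.

0.155 ms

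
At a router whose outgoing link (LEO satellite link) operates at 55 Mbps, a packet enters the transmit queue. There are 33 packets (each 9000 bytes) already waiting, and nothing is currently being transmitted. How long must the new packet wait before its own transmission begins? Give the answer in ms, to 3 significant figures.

Each queued packet: L/R = 72000/55000000 = 1.30909 ms.
33 queued → 43.2 ms.
Queuing delay = 43.2 ms.

43.2 ms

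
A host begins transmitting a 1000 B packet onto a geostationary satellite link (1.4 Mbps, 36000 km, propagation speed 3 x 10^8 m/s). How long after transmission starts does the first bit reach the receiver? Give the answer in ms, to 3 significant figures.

First bit experiences only propagation delay: d/s = 36000000/300000000 = 120 ms.

120 ms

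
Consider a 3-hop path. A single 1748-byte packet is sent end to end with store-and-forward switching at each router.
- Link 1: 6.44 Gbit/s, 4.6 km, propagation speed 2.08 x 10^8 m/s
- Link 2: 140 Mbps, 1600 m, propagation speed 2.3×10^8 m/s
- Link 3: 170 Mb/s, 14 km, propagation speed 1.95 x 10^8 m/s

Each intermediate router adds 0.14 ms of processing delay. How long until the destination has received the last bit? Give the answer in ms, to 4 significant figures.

L = 1748 × 8 = 13984 bits.
Transmission delays (L/R per hop): 0.00217143, 0.0998857, 0.0822588 ms; sum = 0.184316 ms.
Propagation delays (d/s per hop): 0.0221154, 0.00695652, 0.0717949 ms; sum = 0.100867 ms.
Processing at 2 router(s): 2 × 0.14 ms = 0.28 ms.
End-to-end = 0.5652 ms.

0.5652 ms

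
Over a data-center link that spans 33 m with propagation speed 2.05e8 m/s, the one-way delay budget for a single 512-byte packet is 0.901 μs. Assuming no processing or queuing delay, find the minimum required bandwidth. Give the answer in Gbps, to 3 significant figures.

L = 4096 bits.
Propagation delay = 33 / 2.05e+08 = 0.160976 μs.
Transmission budget = 0.901 − 0.160976 = 0.740024 μs.
R ≥ L / t_tx = 4096 bits / 7.40024e-07 s = 5.53 Gbps.

5.53 Gbps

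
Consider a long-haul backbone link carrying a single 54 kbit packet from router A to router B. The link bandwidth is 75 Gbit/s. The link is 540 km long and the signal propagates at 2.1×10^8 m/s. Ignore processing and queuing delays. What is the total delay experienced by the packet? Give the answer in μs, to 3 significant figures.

L = 54000 bits.
Transmission delay = L/R = 54000 / 75000000000 = 0.72 μs.
Propagation delay = d/s = 540000 m / 210000000 m/s = 2571.43 μs.
Total = 2570 μs.

2570 μs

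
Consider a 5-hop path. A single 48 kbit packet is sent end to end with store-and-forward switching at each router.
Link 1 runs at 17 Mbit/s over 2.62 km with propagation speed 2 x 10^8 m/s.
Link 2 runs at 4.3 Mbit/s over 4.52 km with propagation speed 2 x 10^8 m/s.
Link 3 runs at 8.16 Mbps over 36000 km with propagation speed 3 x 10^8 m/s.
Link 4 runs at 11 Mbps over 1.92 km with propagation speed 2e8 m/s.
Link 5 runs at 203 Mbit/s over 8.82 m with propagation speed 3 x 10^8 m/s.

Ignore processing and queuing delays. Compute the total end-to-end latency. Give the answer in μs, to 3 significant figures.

L = 48000 bits.
Transmission delays (L/R per hop): 2823.53, 11162.8, 5882.35, 4363.64, 236.453 μs; sum = 24468.8 μs.
Propagation delays (d/s per hop): 13.1, 22.6, 120000, 9.6, 0.0294 μs; sum = 120045 μs.
End-to-end = 145000 μs.

145000 μs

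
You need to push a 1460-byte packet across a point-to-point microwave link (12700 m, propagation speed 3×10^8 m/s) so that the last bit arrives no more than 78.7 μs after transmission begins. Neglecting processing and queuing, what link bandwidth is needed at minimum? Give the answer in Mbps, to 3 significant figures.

L = 11680 bits.
Propagation delay = 12700 / 300000000 = 42.3333 μs.
Transmission budget = 78.7 − 42.3333 = 36.3667 μs.
R ≥ L / t_tx = 11680 bits / 3.63667e-05 s = 321 Mbps.

321 Mbps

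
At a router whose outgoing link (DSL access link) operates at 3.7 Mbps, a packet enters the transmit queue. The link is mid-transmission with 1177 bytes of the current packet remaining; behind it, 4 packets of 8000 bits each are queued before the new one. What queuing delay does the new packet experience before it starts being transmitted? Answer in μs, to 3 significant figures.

Each queued packet: L/R = 8000/3700000 = 2162.16 μs.
4 queued → 8648.65 μs.
Plus remaining 9416 bits of current packet: 2544.86 μs.
Queuing delay = 11200 μs.

11200 μs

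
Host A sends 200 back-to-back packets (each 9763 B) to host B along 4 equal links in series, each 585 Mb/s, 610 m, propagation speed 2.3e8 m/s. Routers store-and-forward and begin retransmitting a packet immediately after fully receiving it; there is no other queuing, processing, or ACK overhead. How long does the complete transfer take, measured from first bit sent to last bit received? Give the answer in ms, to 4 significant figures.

27.11 ms

Per-hop transmission t_tx = L/R = 78104/585000000 = 0.133511 ms.
Per-hop propagation t_prop = 610/2.3e+08 = 0.00265217 ms.
Pipeline fill: first packet needs 4·t_tx to clear all hops; remaining 199 packets each add one t_tx.
Total = (4+200-1)·t_tx + 4·t_prop = 203·0.133511 + 4·0.00265217 = 27.11 ms.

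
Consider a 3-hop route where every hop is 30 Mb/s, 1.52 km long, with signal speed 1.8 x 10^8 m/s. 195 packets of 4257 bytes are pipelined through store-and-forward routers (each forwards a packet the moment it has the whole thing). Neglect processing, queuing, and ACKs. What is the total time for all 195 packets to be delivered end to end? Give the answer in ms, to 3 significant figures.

Per-hop transmission t_tx = L/R = 34056/30000000 = 1.1352 ms.
Per-hop propagation t_prop = 1520/180000000 = 0.00844444 ms.
Pipeline fill: first packet needs 3·t_tx to clear all hops; remaining 194 packets each add one t_tx.
Total = (3+195-1)·t_tx + 3·t_prop = 197·1.1352 + 3·0.00844444 = 224 ms.

224 ms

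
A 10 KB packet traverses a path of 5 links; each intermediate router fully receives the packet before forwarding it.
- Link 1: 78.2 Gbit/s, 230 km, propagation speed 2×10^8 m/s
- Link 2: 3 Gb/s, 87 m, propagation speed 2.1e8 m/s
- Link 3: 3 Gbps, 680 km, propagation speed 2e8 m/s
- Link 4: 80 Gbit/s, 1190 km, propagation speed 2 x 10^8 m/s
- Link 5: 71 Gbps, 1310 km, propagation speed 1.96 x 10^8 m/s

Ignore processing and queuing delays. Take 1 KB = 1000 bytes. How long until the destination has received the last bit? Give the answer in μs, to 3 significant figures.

L = 80000 bits.
Transmission delays (L/R per hop): 1.02302, 26.6667, 26.6667, 1, 1.12676 μs; sum = 56.4831 μs.
Propagation delays (d/s per hop): 1150, 0.414286, 3400, 5950, 6683.67 μs; sum = 17184.1 μs.
End-to-end = 17200 μs.

17200 μs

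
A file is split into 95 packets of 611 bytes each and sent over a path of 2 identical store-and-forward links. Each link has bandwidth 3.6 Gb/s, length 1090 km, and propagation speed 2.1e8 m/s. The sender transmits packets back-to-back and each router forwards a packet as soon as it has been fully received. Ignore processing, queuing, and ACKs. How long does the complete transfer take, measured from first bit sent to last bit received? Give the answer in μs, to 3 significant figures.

Per-hop transmission t_tx = L/R = 4888/3600000000 = 1.35778 μs.
Per-hop propagation t_prop = 1090000/210000000 = 5190.48 μs.
Pipeline fill: first packet needs 2·t_tx to clear all hops; remaining 94 packets each add one t_tx.
Total = (2+95-1)·t_tx + 2·t_prop = 96·1.35778 + 2·5190.48 = 10500 μs.

10500 μs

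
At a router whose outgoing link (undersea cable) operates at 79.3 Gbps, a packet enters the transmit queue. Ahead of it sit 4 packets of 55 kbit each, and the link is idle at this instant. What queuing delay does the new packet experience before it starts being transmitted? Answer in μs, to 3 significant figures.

Each queued packet: L/R = 55000/79300000000 = 0.693569 μs.
4 queued → 2.77427 μs.
Queuing delay = 2.77 μs.

2.77 μs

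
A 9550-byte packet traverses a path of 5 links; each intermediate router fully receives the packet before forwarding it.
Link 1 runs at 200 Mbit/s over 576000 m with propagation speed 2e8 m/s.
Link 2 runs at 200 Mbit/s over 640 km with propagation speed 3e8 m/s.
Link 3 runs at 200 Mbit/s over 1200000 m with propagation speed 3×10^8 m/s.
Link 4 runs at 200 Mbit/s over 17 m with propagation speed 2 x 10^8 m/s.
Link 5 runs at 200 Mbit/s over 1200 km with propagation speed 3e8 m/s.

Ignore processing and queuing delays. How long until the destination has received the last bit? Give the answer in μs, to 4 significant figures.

L = 9550 × 8 = 76400 bits.
Transmission delay per hop = L/R = 76400/200000000 = 382 μs; 5 hops → 1910 μs.
Propagation delays (d/s per hop): 2880, 2133.33, 4000, 0.085, 4000 μs; sum = 13013.4 μs.
End-to-end = 14920 μs.

14920 μs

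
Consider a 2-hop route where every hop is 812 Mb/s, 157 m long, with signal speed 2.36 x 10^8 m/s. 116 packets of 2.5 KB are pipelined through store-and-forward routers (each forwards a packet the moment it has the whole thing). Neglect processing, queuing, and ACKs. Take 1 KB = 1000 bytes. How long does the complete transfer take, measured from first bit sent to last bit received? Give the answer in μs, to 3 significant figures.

Per-hop transmission t_tx = L/R = 20000/812000000 = 24.6305 μs.
Per-hop propagation t_prop = 157/236000000 = 0.665254 μs.
Pipeline fill: first packet needs 2·t_tx to clear all hops; remaining 115 packets each add one t_tx.
Total = (2+116-1)·t_tx + 2·t_prop = 117·24.6305 + 2·0.665254 = 2880 μs.

2880 μs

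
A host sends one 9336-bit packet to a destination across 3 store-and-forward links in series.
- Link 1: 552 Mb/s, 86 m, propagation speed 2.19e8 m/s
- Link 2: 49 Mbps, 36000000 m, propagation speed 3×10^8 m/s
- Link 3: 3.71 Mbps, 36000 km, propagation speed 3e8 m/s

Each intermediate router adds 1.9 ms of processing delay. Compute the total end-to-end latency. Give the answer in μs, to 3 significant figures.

247000 μs

Transmission delays (L/R per hop): 16.913, 190.531, 2516.44 μs; sum = 2723.89 μs.
Propagation delays (d/s per hop): 0.392694, 120000, 120000 μs; sum = 240000 μs.
Processing at 2 router(s): 2 × 1.9 ms = 3800 μs.
End-to-end = 247000 μs.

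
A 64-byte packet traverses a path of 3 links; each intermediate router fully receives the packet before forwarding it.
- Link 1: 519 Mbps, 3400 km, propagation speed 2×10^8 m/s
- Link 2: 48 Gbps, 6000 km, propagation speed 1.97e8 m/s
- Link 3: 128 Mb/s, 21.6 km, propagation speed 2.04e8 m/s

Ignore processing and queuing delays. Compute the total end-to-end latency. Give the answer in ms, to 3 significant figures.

47.6 ms

L = 64 × 8 = 512 bits.
Transmission delays (L/R per hop): 0.000986513, 1.06667e-05, 0.004 ms; sum = 0.00499718 ms.
Propagation delays (d/s per hop): 17, 30.4569, 0.105882 ms; sum = 47.5627 ms.
End-to-end = 47.6 ms.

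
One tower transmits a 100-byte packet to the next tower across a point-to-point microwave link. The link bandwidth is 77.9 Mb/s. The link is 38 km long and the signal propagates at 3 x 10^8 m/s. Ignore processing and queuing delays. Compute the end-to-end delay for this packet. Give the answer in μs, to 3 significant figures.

137 μs

L = 100 × 8 = 800 bits.
Transmission delay = L/R = 800 / 77900000 = 10.2696 μs.
Propagation delay = d/s = 38000 m / 300000000 m/s = 126.667 μs.
Total = 137 μs.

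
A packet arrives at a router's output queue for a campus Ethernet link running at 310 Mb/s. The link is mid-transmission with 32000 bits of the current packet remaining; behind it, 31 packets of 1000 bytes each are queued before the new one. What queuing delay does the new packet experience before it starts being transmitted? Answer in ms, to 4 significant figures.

0.9032 ms

Each queued packet: L/R = 8000/310000000 = 0.0258065 ms.
31 queued → 0.8 ms.
Plus remaining 32000 bits of current packet: 0.103226 ms.
Queuing delay = 0.9032 ms.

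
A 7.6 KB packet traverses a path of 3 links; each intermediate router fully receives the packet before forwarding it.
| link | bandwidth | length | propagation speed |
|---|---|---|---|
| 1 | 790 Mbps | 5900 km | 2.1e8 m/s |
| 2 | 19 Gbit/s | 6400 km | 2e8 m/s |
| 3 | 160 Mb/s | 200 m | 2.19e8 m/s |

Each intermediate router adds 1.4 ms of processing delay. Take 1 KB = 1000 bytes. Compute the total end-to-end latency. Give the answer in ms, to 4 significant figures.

63.36 ms

L = 60800 bits.
Transmission delays (L/R per hop): 0.076962, 0.0032, 0.38 ms; sum = 0.460162 ms.
Propagation delays (d/s per hop): 28.0952, 32, 0.000913242 ms; sum = 60.0962 ms.
Processing at 2 router(s): 2 × 1.4 ms = 2.8 ms.
End-to-end = 63.36 ms.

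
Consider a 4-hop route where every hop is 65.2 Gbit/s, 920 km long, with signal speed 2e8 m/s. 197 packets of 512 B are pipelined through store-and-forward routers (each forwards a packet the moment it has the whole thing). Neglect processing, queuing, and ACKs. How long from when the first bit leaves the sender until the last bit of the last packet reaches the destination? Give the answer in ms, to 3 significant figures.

Per-hop transmission t_tx = L/R = 4096/65200000000 = 6.28221e-05 ms.
Per-hop propagation t_prop = 920000/200000000 = 4.6 ms.
Pipeline fill: first packet needs 4·t_tx to clear all hops; remaining 196 packets each add one t_tx.
Total = (4+197-1)·t_tx + 4·t_prop = 200·6.28221e-05 + 4·4.6 = 18.4 ms.

18.4 ms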